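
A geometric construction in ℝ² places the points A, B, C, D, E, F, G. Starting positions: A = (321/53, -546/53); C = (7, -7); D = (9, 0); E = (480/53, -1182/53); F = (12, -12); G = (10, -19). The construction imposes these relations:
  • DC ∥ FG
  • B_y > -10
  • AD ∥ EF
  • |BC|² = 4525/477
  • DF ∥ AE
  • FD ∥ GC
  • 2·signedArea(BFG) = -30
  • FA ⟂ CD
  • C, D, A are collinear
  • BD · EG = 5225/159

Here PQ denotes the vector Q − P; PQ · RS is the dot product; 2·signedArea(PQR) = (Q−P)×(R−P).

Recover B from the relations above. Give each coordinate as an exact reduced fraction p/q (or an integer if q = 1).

B = (1328/159, -1553/159)

1. B_x = 1328/159  [BD · EG = 5225/159 ∩ 2·signedArea(BFG) = -30]
2. B_y = -1553/159  [BD · EG = 5225/159 ∩ 2·signedArea(BFG) = -30]
   → B = (1328/159, -1553/159)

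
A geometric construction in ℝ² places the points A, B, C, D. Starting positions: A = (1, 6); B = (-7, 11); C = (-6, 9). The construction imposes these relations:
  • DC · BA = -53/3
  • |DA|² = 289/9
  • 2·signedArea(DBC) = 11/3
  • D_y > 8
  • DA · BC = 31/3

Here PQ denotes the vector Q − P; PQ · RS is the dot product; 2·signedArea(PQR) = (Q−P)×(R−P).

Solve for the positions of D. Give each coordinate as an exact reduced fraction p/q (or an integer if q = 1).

D = (-4, 26/3)

1. D_x = -4  [DC · BA = -53/3 ∩ 2·signedArea(DBC) = 11/3]
2. D_y = 26/3  [DC · BA = -53/3 ∩ 2·signedArea(DBC) = 11/3]
   → D = (-4, 26/3)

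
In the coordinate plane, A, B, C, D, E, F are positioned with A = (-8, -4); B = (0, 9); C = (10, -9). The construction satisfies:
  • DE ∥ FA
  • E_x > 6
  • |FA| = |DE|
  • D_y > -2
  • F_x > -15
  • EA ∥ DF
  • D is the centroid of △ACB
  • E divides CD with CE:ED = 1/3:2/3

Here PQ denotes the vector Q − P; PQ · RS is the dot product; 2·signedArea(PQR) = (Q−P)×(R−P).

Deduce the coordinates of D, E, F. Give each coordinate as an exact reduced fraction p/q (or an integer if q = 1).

D = (2/3, -4/3)
E = (62/9, -58/9)
F = (-128/9, 10/9)

1. D_x = 2/3  [D is the centroid of △ACB]
2. D_y = -4/3  [D is the centroid of △ACB]
   → D = (2/3, -4/3)
3. E_x = 62/9  [E divides CD with CE:ED = 1/3:2/3]
4. E_y = -58/9  [E divides CD with CE:ED = 1/3:2/3]
   → E = (62/9, -58/9)
5. F_x = -128/9  [DE ∥ FA ∩ EA ∥ DF]
6. F_y = 10/9  [DE ∥ FA ∩ EA ∥ DF]
   → F = (-128/9, 10/9)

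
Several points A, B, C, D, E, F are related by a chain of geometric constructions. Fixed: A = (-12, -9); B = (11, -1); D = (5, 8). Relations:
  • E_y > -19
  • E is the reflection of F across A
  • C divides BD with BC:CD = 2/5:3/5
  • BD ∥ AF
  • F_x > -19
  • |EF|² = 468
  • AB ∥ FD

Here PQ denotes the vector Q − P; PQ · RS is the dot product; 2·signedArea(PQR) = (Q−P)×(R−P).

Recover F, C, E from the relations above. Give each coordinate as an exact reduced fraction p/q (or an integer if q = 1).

1. F_x = -18  [AB ∥ FD ∩ BD ∥ AF]
2. F_y = 0  [AB ∥ FD ∩ BD ∥ AF]
   → F = (-18, 0)
3. C_x = 43/5  [C divides BD with BC:CD = 2/5:3/5]
4. C_y = 13/5  [C divides BD with BC:CD = 2/5:3/5]
   → C = (43/5, 13/5)
5. E_x = -6  [E is the reflection of F across A]
6. E_y = -18  [E is the reflection of F across A]
   → E = (-6, -18)

C = (43/5, 13/5)
E = (-6, -18)
F = (-18, 0)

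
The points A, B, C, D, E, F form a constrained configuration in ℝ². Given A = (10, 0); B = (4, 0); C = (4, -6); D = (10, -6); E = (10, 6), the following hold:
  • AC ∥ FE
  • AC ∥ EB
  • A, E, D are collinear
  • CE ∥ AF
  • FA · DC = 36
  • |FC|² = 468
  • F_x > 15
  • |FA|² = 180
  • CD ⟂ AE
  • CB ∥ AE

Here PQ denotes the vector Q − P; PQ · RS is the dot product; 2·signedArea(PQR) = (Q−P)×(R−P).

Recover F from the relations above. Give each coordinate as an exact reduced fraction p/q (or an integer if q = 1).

1. F_x = 16  [AC ∥ FE ∩ CE ∥ AF]
2. F_y = 12  [AC ∥ FE ∩ CE ∥ AF]
   → F = (16, 12)

F = (16, 12)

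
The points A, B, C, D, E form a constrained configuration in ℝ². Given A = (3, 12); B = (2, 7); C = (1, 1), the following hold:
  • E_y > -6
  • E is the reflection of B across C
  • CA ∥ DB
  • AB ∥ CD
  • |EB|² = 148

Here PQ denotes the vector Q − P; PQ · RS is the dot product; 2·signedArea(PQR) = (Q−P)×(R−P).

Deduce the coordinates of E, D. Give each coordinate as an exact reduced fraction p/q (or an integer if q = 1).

1. E_x = 0  [E is the reflection of B across C]
2. E_y = -5  [E is the reflection of B across C]
   → E = (0, -5)
3. D_x = 0  [CA ∥ DB ∩ AB ∥ CD]
4. D_y = -4  [CA ∥ DB ∩ AB ∥ CD]
   → D = (0, -4)

D = (0, -4)
E = (0, -5)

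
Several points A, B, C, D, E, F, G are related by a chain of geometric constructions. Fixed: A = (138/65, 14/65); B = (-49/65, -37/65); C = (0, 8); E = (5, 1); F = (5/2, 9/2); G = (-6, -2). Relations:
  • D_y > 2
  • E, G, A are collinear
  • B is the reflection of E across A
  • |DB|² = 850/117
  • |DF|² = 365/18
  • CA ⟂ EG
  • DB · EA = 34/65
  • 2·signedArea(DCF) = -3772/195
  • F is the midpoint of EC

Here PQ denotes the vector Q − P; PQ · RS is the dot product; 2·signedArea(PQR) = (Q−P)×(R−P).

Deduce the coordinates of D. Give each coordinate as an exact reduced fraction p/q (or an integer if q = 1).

D = (-84/65, 404/195)

1. D_x = -84/65  [2·signedArea(DCF) = -3772/195 ∩ DB · EA = 34/65]
2. D_y = 404/195  [2·signedArea(DCF) = -3772/195 ∩ DB · EA = 34/65]
   → D = (-84/65, 404/195)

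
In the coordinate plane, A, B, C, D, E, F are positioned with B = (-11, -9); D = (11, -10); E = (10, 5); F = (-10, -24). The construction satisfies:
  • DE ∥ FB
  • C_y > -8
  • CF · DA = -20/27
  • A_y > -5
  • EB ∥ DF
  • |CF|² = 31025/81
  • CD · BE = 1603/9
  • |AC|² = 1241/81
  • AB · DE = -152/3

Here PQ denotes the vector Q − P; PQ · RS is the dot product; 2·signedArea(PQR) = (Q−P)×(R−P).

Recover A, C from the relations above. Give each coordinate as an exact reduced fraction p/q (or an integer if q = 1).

A = (10/3, -14/3)
C = (10/9, -71/9)

1. C_x = 10/9  [line -21·x + -14·y + -784/9 = 0 ∩ |CF|² = 31025/81]
2. C_y = -71/9  [line -21·x + -14·y + -784/9 = 0 ∩ |CF|² = 31025/81]
   → C = (10/9, -71/9)
3. A_x = 10/3  [AB · DE = -152/3 ∩ CF · DA = -20/27]
4. A_y = -14/3  [AB · DE = -152/3 ∩ CF · DA = -20/27]
   → A = (10/3, -14/3)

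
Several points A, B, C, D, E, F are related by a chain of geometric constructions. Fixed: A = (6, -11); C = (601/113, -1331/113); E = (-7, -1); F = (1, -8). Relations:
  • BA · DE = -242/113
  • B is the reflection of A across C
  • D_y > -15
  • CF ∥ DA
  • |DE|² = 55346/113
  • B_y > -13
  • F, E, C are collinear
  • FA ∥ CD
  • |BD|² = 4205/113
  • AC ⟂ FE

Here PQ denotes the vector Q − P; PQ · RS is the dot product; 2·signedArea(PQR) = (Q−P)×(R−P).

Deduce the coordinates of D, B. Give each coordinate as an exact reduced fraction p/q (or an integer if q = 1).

1. D_x = 1166/113  [CF ∥ DA ∩ FA ∥ CD]
2. D_y = -1670/113  [CF ∥ DA ∩ FA ∥ CD]
   → D = (1166/113, -1670/113)
3. B_x = 524/113  [B is the reflection of A across C]
4. B_y = -1419/113  [B is the reflection of A across C]
   → B = (524/113, -1419/113)

B = (524/113, -1419/113)
D = (1166/113, -1670/113)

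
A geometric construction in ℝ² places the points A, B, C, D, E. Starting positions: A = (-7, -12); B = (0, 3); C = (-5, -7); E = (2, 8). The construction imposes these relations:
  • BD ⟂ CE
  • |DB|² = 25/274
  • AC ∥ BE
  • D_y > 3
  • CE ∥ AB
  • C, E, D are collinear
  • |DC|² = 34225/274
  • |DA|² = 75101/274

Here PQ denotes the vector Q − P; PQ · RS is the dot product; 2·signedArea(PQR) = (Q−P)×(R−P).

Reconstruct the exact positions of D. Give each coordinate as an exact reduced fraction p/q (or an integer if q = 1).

1. D_x = -75/274  [C, E, D are collinear ∩ BD ⟂ CE]
2. D_y = 857/274  [C, E, D are collinear ∩ BD ⟂ CE]
   → D = (-75/274, 857/274)

D = (-75/274, 857/274)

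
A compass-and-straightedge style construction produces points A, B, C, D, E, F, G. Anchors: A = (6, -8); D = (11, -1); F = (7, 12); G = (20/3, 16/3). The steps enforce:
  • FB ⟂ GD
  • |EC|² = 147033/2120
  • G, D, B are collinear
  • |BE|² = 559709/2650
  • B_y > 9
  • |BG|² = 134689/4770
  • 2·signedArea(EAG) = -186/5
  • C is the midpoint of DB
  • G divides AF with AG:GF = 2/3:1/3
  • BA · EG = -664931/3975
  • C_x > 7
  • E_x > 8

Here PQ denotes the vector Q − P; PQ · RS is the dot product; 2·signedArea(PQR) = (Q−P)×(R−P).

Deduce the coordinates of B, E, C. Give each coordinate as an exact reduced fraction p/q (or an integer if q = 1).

B = (1943/530, 5151/530)
C = (7773/1060, 4621/1060)
E = (9, -19/5)

1. B_x = 1943/530  [G, D, B are collinear ∩ FB ⟂ GD]
2. B_y = 5151/530  [G, D, B are collinear ∩ FB ⟂ GD]
   → B = (1943/530, 5151/530)
3. E_x = 9  [2·signedArea(EAG) = -186/5 ∩ BA · EG = -664931/3975]
4. E_y = -19/5  [2·signedArea(EAG) = -186/5 ∩ BA · EG = -664931/3975]
   → E = (9, -19/5)
5. C_x = 7773/1060  [C is the midpoint of DB]
6. C_y = 4621/1060  [C is the midpoint of DB]
   → C = (7773/1060, 4621/1060)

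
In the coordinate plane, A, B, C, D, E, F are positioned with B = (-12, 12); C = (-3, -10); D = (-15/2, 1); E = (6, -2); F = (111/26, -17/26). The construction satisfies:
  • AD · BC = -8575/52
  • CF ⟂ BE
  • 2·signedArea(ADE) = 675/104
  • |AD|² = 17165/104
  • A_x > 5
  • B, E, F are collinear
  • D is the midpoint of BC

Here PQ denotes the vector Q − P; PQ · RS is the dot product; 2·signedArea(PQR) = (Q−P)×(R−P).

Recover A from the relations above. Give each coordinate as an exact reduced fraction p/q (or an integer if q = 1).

A = (267/52, -69/52)

1. A_x = 267/52  [2·signedArea(ADE) = 675/104 ∩ AD · BC = -8575/52]
2. A_y = -69/52  [2·signedArea(ADE) = 675/104 ∩ AD · BC = -8575/52]
   → A = (267/52, -69/52)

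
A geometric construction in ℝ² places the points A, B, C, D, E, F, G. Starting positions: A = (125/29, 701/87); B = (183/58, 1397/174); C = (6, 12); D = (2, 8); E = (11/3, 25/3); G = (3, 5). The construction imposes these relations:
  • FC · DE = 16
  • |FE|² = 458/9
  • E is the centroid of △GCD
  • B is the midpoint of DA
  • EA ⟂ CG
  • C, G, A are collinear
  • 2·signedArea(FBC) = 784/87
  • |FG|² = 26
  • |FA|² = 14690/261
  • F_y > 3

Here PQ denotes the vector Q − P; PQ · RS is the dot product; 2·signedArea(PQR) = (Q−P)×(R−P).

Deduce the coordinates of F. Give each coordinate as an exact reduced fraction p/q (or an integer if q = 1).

F = (-2, 4)

1. F_x = -2  [2·signedArea(FBC) = 784/87 ∩ FC · DE = 16]
2. F_y = 4  [2·signedArea(FBC) = 784/87 ∩ FC · DE = 16]
   → F = (-2, 4)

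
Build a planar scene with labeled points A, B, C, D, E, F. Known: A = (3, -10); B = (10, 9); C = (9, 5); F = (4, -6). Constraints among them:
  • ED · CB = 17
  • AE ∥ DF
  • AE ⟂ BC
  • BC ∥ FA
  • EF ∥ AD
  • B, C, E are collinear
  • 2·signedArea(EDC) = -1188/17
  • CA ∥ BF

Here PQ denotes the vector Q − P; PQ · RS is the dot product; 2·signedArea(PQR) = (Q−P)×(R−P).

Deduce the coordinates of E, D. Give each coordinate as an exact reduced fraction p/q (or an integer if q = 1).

D = (32/17, -93/17)
E = (87/17, -179/17)

1. E_x = 87/17  [B, C, E are collinear ∩ AE ⟂ BC]
2. E_y = -179/17  [B, C, E are collinear ∩ AE ⟂ BC]
   → E = (87/17, -179/17)
3. D_x = 32/17  [AE ∥ DF ∩ EF ∥ AD]
4. D_y = -93/17  [AE ∥ DF ∩ EF ∥ AD]
   → D = (32/17, -93/17)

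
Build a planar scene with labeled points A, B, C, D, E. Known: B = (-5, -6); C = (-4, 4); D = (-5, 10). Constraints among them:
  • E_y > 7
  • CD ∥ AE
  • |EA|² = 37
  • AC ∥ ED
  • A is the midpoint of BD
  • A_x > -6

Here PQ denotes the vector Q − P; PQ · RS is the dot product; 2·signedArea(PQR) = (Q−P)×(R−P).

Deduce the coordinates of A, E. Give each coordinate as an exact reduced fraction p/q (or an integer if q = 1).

A = (-5, 2)
E = (-6, 8)

1. A_x = -5  [A is the midpoint of BD]
2. A_y = 2  [A is the midpoint of BD]
   → A = (-5, 2)
3. E_x = -6  [AC ∥ ED ∩ CD ∥ AE]
4. E_y = 8  [AC ∥ ED ∩ CD ∥ AE]
   → E = (-6, 8)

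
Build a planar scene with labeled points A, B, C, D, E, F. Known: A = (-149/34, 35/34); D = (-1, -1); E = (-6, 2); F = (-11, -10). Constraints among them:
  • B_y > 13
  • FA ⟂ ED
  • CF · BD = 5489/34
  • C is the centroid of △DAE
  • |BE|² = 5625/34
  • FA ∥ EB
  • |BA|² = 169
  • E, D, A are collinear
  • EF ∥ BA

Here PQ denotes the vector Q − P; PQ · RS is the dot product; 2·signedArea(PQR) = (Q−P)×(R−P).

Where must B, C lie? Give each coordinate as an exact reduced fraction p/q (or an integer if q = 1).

1. B_x = 21/34  [EF ∥ BA ∩ FA ∥ EB]
2. B_y = 443/34  [EF ∥ BA ∩ FA ∥ EB]
   → B = (21/34, 443/34)
3. C_x = -129/34  [C is the centroid of △DAE]
4. C_y = 23/34  [C is the centroid of △DAE]
   → C = (-129/34, 23/34)

B = (21/34, 443/34)
C = (-129/34, 23/34)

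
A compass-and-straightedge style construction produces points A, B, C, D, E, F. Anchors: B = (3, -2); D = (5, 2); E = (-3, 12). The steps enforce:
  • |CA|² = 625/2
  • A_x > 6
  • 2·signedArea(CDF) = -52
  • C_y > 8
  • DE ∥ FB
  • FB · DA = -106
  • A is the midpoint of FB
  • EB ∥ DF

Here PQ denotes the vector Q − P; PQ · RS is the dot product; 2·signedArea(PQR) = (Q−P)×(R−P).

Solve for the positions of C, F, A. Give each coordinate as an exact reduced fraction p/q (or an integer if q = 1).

A = (7, -7)
C = (-3/2, 17/2)
F = (11, -12)

1. F_x = 11  [DE ∥ FB ∩ EB ∥ DF]
2. F_y = -12  [DE ∥ FB ∩ EB ∥ DF]
   → F = (11, -12)
3. A_x = 7  [A is the midpoint of FB]
4. A_y = -7  [A is the midpoint of FB]
   → A = (7, -7)
5. C_x = -3/2  [line 14·x + 6·y + -30 = 0 ∩ |CA|² = 625/2]
6. C_y = 17/2  [line 14·x + 6·y + -30 = 0 ∩ |CA|² = 625/2]
   → C = (-3/2, 17/2)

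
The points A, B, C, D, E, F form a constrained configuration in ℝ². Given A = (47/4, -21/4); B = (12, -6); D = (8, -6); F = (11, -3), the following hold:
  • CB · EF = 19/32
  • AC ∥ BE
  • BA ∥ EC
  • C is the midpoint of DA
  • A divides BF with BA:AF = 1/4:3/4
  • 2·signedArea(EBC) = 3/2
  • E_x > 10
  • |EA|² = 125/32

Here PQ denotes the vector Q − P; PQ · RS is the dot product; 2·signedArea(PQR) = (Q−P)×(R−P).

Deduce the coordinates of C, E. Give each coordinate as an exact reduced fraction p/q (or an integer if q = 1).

1. C_x = 79/8  [C is the midpoint of DA]
2. C_y = -45/8  [C is the midpoint of DA]
   → C = (79/8, -45/8)
3. E_x = 81/8  [BA ∥ EC ∩ AC ∥ BE]
4. E_y = -51/8  [BA ∥ EC ∩ AC ∥ BE]
   → E = (81/8, -51/8)

C = (79/8, -45/8)
E = (81/8, -51/8)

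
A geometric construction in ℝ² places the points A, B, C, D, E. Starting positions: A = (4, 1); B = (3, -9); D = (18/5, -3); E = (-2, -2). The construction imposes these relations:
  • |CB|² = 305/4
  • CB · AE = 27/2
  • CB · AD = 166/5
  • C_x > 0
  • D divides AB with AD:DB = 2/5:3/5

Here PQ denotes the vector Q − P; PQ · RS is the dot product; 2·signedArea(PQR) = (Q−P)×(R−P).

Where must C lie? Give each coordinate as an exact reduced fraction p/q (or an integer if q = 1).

1. C_x = 1  [CB · AE = 27/2 ∩ CB · AD = 166/5]
2. C_y = -1/2  [CB · AE = 27/2 ∩ CB · AD = 166/5]
   → C = (1, -1/2)

C = (1, -1/2)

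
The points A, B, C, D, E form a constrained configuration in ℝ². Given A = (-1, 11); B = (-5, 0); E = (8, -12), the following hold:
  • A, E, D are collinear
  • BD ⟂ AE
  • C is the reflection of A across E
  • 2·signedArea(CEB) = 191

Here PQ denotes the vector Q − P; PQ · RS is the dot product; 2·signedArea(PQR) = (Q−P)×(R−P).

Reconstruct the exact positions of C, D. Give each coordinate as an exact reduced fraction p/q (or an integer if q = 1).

1. C_x = 17  [C is the reflection of A across E]
2. C_y = -35  [C is the reflection of A across E]
   → C = (17, -35)
3. D_x = 1343/610  [A, E, D are collinear ∩ BD ⟂ AE]
4. D_y = 1719/610  [A, E, D are collinear ∩ BD ⟂ AE]
   → D = (1343/610, 1719/610)

C = (17, -35)
D = (1343/610, 1719/610)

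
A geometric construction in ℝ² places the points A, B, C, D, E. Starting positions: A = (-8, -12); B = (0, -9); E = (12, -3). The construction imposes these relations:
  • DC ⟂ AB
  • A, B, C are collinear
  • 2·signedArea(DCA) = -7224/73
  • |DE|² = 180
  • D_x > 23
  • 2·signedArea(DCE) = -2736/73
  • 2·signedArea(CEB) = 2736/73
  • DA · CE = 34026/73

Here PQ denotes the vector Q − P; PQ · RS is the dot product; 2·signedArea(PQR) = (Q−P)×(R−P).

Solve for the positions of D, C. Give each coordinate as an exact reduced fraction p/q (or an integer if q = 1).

1. C_x = 1824/73  [A, B, C are collinear ∩ 2·signedArea(CEB) = 2736/73]
2. C_y = 27/73  [A, B, C are collinear ∩ 2·signedArea(CEB) = 2736/73]
   → C = (1824/73, 27/73)
3. D_x = 24  [DA · CE = 34026/73 ∩ DC ⟂ AB]
4. D_y = 3  [DA · CE = 34026/73 ∩ DC ⟂ AB]
   → D = (24, 3)

C = (1824/73, 27/73)
D = (24, 3)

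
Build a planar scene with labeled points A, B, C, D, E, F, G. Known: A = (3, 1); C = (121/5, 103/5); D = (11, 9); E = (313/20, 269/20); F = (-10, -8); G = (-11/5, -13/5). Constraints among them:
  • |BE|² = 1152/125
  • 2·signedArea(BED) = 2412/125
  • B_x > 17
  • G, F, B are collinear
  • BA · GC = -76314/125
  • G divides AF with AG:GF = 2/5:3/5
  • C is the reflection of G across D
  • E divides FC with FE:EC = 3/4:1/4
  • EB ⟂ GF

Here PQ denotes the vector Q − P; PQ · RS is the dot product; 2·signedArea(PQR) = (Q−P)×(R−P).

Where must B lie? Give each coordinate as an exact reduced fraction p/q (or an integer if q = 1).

1. B_x = 8689/500  [G, F, B are collinear ∩ EB ⟂ GF]
2. B_y = 5477/500  [G, F, B are collinear ∩ EB ⟂ GF]
   → B = (8689/500, 5477/500)

B = (8689/500, 5477/500)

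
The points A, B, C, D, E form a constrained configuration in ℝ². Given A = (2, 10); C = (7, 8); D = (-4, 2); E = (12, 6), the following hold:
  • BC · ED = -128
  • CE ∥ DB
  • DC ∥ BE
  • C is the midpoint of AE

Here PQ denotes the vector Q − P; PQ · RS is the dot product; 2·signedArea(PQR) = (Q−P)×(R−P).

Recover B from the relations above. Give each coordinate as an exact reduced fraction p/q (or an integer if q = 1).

1. B_x = 1  [DC ∥ BE ∩ CE ∥ DB]
2. B_y = 0  [DC ∥ BE ∩ CE ∥ DB]
   → B = (1, 0)

B = (1, 0)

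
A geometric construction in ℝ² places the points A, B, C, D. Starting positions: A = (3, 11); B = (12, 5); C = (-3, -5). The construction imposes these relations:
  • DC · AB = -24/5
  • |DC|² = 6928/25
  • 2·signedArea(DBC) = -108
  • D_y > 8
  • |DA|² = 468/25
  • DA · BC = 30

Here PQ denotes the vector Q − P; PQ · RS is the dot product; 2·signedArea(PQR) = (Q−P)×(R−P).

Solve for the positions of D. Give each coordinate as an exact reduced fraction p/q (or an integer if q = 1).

1. D_x = 33/5  [2·signedArea(DBC) = -108 ∩ DC · AB = -24/5]
2. D_y = 43/5  [2·signedArea(DBC) = -108 ∩ DC · AB = -24/5]
   → D = (33/5, 43/5)

D = (33/5, 43/5)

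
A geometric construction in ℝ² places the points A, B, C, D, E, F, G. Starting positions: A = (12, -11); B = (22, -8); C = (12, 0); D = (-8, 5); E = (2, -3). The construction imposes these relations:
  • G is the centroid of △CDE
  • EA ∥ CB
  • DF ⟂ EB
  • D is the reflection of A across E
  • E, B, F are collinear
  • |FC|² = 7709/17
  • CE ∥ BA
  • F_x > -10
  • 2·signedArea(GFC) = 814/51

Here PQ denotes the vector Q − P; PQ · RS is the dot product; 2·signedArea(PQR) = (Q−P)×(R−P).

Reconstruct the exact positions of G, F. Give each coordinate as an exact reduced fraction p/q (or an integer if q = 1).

1. G_x = 2  [G is the centroid of △CDE]
2. G_y = 2/3  [G is the centroid of △CDE]
   → G = (2, 2/3)
3. F_x = -158/17  [E, B, F are collinear ∩ DF ⟂ EB]
4. F_y = -3/17  [E, B, F are collinear ∩ DF ⟂ EB]
   → F = (-158/17, -3/17)

F = (-158/17, -3/17)
G = (2, 2/3)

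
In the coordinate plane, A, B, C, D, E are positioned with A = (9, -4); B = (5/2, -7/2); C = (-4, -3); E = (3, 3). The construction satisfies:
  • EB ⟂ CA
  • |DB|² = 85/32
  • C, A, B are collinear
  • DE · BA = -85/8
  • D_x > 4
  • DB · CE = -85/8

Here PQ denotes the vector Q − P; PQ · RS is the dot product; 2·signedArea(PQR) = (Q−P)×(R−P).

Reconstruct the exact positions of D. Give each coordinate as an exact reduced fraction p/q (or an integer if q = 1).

D = (33/8, -29/8)

1. D_x = 33/8  [DB · CE = -85/8 ∩ DE · BA = -85/8]
2. D_y = -29/8  [DB · CE = -85/8 ∩ DE · BA = -85/8]
   → D = (33/8, -29/8)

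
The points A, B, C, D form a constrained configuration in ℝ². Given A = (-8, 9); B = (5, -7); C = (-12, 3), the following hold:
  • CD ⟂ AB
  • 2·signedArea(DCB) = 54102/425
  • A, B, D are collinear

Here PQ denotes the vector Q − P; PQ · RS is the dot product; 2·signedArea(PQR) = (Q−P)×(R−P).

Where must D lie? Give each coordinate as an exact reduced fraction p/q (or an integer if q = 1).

1. D_x = -2828/425  [A, B, D are collinear ∩ CD ⟂ AB]
2. D_y = 3121/425  [A, B, D are collinear ∩ CD ⟂ AB]
   → D = (-2828/425, 3121/425)

D = (-2828/425, 3121/425)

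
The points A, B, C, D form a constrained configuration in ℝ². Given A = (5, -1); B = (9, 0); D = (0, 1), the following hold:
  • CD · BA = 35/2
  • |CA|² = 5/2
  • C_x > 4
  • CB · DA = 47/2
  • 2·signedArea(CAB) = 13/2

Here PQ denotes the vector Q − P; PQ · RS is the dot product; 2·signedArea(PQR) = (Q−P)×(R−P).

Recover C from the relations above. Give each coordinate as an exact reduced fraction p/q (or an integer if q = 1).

1. C_x = 9/2  [2·signedArea(CAB) = 13/2 ∩ CB · DA = 47/2]
2. C_y = 1/2  [2·signedArea(CAB) = 13/2 ∩ CB · DA = 47/2]
   → C = (9/2, 1/2)

C = (9/2, 1/2)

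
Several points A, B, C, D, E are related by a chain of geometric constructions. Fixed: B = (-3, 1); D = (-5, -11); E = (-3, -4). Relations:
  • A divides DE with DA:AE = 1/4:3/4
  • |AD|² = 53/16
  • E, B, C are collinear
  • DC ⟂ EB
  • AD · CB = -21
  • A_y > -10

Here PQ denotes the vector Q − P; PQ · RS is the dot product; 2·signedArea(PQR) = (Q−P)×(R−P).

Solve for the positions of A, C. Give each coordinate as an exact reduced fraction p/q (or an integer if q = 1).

1. A_x = -9/2  [A divides DE with DA:AE = 1/4:3/4]
2. A_y = -37/4  [A divides DE with DA:AE = 1/4:3/4]
   → A = (-9/2, -37/4)
3. C_x = -3  [E, B, C are collinear ∩ DC ⟂ EB]
4. C_y = -11  [E, B, C are collinear ∩ DC ⟂ EB]
   → C = (-3, -11)

A = (-9/2, -37/4)
C = (-3, -11)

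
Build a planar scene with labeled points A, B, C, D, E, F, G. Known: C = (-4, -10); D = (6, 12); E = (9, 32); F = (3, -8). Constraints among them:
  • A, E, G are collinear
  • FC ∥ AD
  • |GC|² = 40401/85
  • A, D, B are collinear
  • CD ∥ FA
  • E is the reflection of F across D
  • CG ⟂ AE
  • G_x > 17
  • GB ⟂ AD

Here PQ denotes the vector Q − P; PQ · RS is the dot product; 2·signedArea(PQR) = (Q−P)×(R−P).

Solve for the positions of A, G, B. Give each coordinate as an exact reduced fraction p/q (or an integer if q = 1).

A = (13, 14)
B = (53469/4505, 61614/4505)
G = (1469/85, -448/85)

1. A_x = 13  [FC ∥ AD ∩ CD ∥ FA]
2. A_y = 14  [FC ∥ AD ∩ CD ∥ FA]
   → A = (13, 14)
3. G_x = 1469/85  [A, E, G are collinear ∩ CG ⟂ AE]
4. G_y = -448/85  [A, E, G are collinear ∩ CG ⟂ AE]
   → G = (1469/85, -448/85)
5. B_x = 53469/4505  [A, D, B are collinear ∩ GB ⟂ AD]
6. B_y = 61614/4505  [A, D, B are collinear ∩ GB ⟂ AD]
   → B = (53469/4505, 61614/4505)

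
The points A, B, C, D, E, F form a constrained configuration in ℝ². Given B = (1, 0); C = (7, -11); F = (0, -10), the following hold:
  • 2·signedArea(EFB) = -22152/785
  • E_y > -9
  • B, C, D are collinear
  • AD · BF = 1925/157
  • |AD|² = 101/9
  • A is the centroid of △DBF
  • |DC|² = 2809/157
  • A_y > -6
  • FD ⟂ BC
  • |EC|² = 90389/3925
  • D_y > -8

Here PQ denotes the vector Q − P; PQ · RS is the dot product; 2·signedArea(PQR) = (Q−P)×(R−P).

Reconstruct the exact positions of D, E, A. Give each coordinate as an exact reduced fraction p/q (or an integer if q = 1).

1. D_x = 781/157  [B, C, D are collinear ∩ FD ⟂ BC]
2. D_y = -1144/157  [B, C, D are collinear ∩ FD ⟂ BC]
   → D = (781/157, -1144/157)
3. E_x = 2343/785  [line -10·x + 1·y + 30002/785 = 0 ∩ |EC|² = 90389/3925]
4. E_y = -6572/785  [line -10·x + 1·y + 30002/785 = 0 ∩ |EC|² = 90389/3925]
   → E = (2343/785, -6572/785)
5. A_x = 938/471  [A is the centroid of △DBF]
6. A_y = -2714/471  [A is the centroid of △DBF]
   → A = (938/471, -2714/471)

A = (938/471, -2714/471)
D = (781/157, -1144/157)
E = (2343/785, -6572/785)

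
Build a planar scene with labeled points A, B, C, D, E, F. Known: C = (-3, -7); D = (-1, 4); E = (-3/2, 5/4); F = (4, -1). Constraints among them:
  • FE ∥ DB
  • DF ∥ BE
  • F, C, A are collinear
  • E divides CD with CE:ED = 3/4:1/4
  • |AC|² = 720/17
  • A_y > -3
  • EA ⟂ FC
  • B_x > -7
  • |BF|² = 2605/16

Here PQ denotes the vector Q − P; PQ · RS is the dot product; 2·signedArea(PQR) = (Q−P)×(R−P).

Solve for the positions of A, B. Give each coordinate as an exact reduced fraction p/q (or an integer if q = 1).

A = (33/17, -47/17)
B = (-13/2, 25/4)

1. A_x = 33/17  [F, C, A are collinear ∩ EA ⟂ FC]
2. A_y = -47/17  [F, C, A are collinear ∩ EA ⟂ FC]
   → A = (33/17, -47/17)
3. B_x = -13/2  [DF ∥ BE ∩ FE ∥ DB]
4. B_y = 25/4  [DF ∥ BE ∩ FE ∥ DB]
   → B = (-13/2, 25/4)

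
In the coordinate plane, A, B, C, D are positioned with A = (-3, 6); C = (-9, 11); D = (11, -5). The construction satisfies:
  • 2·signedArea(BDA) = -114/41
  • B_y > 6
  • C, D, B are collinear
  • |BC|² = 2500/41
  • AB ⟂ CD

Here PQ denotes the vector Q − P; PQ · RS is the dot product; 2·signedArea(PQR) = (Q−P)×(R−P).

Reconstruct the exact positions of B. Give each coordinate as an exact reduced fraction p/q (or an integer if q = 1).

B = (-119/41, 251/41)

1. B_x = -119/41  [C, D, B are collinear ∩ AB ⟂ CD]
2. B_y = 251/41  [C, D, B are collinear ∩ AB ⟂ CD]
   → B = (-119/41, 251/41)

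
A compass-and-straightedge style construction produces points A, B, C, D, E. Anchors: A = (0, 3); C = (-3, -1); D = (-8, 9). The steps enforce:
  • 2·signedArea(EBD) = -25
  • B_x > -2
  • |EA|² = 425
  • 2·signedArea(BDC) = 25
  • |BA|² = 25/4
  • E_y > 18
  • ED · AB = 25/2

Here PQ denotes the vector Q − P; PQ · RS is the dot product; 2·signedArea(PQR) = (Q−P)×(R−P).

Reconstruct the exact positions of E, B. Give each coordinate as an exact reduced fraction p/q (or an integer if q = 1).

B = (-3/2, 1)
E = (-13, 19)

1. B_x = -3/2  [line 10·x + 5·y + 10 = 0 ∩ |BA|² = 25/4]
2. B_y = 1  [line 10·x + 5·y + 10 = 0 ∩ |BA|² = 25/4]
   → B = (-3/2, 1)
3. E_x = -13  [2·signedArea(EBD) = -25 ∩ ED · AB = 25/2]
4. E_y = 19  [2·signedArea(EBD) = -25 ∩ ED · AB = 25/2]
   → E = (-13, 19)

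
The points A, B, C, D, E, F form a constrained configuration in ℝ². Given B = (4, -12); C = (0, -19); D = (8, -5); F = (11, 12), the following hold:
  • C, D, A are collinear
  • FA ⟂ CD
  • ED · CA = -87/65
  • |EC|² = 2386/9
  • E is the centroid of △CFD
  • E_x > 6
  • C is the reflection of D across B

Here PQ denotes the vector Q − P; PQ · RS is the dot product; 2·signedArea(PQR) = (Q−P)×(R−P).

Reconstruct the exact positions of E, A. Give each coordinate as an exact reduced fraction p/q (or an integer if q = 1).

A = (1044/65, 592/65)
E = (19/3, -4)

1. E_x = 19/3  [E is the centroid of △CFD]
2. E_y = -4  [E is the centroid of △CFD]
   → E = (19/3, -4)
3. A_x = 1044/65  [C, D, A are collinear ∩ FA ⟂ CD]
4. A_y = 592/65  [C, D, A are collinear ∩ FA ⟂ CD]
   → A = (1044/65, 592/65)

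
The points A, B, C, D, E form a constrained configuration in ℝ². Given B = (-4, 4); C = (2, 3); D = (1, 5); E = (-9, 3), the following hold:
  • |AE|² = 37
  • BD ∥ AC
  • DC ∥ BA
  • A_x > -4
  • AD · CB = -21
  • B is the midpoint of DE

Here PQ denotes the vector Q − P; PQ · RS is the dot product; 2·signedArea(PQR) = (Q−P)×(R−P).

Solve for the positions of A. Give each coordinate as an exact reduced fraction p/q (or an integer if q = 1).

A = (-3, 2)

1. A_x = -3  [BD ∥ AC ∩ DC ∥ BA]
2. A_y = 2  [BD ∥ AC ∩ DC ∥ BA]
   → A = (-3, 2)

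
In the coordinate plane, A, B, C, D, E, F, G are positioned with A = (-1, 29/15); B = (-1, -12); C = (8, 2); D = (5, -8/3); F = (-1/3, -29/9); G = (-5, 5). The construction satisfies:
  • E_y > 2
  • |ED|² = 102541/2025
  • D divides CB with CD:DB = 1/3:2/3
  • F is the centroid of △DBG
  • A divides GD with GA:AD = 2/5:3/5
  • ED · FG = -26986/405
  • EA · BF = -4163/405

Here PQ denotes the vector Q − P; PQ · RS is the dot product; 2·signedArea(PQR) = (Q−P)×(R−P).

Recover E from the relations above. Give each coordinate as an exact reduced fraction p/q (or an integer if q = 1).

1. E_x = 2/3  [ED · FG = -26986/405 ∩ EA · BF = -4163/405]
2. E_y = 134/45  [ED · FG = -26986/405 ∩ EA · BF = -4163/405]
   → E = (2/3, 134/45)

E = (2/3, 134/45)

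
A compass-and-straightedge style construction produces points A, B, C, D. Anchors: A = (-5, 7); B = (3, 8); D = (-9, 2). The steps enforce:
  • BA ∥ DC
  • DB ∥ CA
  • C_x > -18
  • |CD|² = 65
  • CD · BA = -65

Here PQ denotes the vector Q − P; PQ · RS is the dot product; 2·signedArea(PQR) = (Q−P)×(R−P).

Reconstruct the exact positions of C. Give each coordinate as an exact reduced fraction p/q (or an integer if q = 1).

1. C_x = -17  [DB ∥ CA ∩ BA ∥ DC]
2. C_y = 1  [DB ∥ CA ∩ BA ∥ DC]
   → C = (-17, 1)

C = (-17, 1)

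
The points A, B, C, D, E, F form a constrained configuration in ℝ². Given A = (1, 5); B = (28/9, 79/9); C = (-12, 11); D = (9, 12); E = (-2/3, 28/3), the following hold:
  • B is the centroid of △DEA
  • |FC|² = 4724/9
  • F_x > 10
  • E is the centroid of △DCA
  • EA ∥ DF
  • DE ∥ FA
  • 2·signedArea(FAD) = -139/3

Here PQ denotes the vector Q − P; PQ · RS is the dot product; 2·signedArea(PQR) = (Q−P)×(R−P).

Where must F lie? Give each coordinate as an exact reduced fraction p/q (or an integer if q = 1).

1. F_x = 32/3  [DE ∥ FA ∩ EA ∥ DF]
2. F_y = 23/3  [DE ∥ FA ∩ EA ∥ DF]
   → F = (32/3, 23/3)

F = (32/3, 23/3)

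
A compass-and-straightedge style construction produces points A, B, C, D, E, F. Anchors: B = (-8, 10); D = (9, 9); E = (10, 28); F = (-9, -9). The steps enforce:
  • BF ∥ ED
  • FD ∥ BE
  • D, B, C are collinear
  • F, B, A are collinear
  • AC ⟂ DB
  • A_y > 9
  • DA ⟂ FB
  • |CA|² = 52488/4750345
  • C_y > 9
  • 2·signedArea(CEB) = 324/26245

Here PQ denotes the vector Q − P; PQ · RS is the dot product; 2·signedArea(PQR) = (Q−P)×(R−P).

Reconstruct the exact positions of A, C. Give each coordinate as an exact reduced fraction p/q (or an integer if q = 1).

A = (-1449/181, 1791/181)
C = (-209943/26245, 262449/26245)

1. A_x = -1449/181  [F, B, A are collinear ∩ DA ⟂ FB]
2. A_y = 1791/181  [F, B, A are collinear ∩ DA ⟂ FB]
   → A = (-1449/181, 1791/181)
3. C_x = -209943/26245  [D, B, C are collinear ∩ AC ⟂ DB]
4. C_y = 262449/26245  [D, B, C are collinear ∩ AC ⟂ DB]
   → C = (-209943/26245, 262449/26245)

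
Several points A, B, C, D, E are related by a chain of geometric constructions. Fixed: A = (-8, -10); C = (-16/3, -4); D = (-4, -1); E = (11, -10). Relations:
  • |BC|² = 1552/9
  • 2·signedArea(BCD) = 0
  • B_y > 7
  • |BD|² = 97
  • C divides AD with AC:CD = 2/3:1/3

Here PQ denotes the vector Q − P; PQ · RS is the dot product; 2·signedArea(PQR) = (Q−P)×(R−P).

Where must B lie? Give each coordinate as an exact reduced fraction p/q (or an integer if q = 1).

1. B_x = 0  [line -3·x + 4/3·y + -32/3 = 0 ∩ |BD|² = 97]
2. B_y = 8  [line -3·x + 4/3·y + -32/3 = 0 ∩ |BD|² = 97]
   → B = (0, 8)

B = (0, 8)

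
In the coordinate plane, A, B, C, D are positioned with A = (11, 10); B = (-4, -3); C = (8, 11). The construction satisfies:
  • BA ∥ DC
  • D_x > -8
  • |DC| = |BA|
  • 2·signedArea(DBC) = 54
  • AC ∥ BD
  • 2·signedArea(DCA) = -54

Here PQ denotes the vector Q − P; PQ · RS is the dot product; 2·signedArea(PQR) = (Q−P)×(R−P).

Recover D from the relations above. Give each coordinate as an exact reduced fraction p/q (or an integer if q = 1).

D = (-7, -2)

1. D_x = -7  [BA ∥ DC ∩ AC ∥ BD]
2. D_y = -2  [BA ∥ DC ∩ AC ∥ BD]
   → D = (-7, -2)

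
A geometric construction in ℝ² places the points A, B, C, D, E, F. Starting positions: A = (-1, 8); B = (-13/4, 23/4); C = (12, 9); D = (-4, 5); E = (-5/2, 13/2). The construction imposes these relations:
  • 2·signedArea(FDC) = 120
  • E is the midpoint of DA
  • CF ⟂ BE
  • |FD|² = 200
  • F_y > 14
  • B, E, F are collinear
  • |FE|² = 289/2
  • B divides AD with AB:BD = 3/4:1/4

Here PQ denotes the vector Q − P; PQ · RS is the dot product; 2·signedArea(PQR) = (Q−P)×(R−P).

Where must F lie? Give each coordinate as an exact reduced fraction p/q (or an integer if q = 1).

1. F_x = 6  [B, E, F are collinear ∩ CF ⟂ BE]
2. F_y = 15  [B, E, F are collinear ∩ CF ⟂ BE]
   → F = (6, 15)

F = (6, 15)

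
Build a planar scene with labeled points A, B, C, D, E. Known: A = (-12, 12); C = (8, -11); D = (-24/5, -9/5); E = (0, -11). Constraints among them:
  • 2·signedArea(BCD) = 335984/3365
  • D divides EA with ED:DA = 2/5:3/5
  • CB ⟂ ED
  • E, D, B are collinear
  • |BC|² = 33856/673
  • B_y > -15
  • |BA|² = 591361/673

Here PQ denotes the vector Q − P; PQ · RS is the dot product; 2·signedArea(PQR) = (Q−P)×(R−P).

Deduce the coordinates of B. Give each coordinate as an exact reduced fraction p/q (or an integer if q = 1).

B = (1152/673, -9611/673)

1. B_x = 1152/673  [E, D, B are collinear ∩ CB ⟂ ED]
2. B_y = -9611/673  [E, D, B are collinear ∩ CB ⟂ ED]
   → B = (1152/673, -9611/673)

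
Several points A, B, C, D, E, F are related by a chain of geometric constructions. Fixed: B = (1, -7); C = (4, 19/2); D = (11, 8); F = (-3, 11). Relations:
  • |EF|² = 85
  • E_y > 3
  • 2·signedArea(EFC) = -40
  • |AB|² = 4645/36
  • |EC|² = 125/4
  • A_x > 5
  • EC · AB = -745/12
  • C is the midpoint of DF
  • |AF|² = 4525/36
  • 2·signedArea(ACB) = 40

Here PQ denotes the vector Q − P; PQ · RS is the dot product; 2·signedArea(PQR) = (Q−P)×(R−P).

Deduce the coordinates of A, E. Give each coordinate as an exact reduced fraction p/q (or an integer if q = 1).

1. A_x = 16/3  [line 33/2·x + -3·y + -155/2 = 0 ∩ |AB|² = 4645/36]
2. A_y = 7/2  [line 33/2·x + -3·y + -155/2 = 0 ∩ |AB|² = 4645/36]
   → A = (16/3, 7/2)
3. E_x = 3  [2·signedArea(EFC) = -40 ∩ EC · AB = -745/12]
4. E_y = 4  [2·signedArea(EFC) = -40 ∩ EC · AB = -745/12]
   → E = (3, 4)

A = (16/3, 7/2)
E = (3, 4)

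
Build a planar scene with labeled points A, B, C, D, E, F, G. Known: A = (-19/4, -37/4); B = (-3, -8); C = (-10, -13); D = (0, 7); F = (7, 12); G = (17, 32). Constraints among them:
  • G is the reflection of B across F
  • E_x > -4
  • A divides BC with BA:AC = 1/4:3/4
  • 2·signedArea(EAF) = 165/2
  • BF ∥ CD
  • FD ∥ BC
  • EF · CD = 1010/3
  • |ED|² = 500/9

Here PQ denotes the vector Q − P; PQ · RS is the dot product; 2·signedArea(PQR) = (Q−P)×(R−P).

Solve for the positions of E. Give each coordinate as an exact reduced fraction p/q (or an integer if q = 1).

E = (-10/3, 1/3)

1. E_x = -10/3  [EF · CD = 1010/3 ∩ 2·signedArea(EAF) = 165/2]
2. E_y = 1/3  [EF · CD = 1010/3 ∩ 2·signedArea(EAF) = 165/2]
   → E = (-10/3, 1/3)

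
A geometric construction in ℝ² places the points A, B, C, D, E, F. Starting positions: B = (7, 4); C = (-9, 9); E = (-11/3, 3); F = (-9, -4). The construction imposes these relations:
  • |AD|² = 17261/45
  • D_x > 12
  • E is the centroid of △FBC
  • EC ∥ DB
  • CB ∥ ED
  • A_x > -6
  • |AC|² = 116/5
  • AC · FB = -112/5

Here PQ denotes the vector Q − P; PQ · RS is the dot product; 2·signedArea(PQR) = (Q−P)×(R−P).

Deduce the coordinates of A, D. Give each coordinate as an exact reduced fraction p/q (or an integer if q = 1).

1. A_x = -29/5  [line -16·x + -8·y + -248/5 = 0 ∩ |AC|² = 116/5]
2. A_y = 27/5  [line -16·x + -8·y + -248/5 = 0 ∩ |AC|² = 116/5]
   → A = (-29/5, 27/5)
3. D_x = 37/3  [EC ∥ DB ∩ CB ∥ ED]
4. D_y = -2  [EC ∥ DB ∩ CB ∥ ED]
   → D = (37/3, -2)

A = (-29/5, 27/5)
D = (37/3, -2)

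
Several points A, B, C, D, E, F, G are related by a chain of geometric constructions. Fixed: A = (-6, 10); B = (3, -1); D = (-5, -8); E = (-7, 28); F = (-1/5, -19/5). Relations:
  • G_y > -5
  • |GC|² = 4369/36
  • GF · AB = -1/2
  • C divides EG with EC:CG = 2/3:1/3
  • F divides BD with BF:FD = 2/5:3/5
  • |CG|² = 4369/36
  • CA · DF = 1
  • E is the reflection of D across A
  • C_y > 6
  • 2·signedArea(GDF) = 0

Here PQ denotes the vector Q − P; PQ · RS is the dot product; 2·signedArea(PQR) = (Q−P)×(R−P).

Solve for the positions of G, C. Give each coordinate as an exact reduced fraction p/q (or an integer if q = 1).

1. G_x = -1  [2·signedArea(GDF) = 0 ∩ GF · AB = -1/2]
2. G_y = -9/2  [2·signedArea(GDF) = 0 ∩ GF · AB = -1/2]
   → G = (-1, -9/2)
3. C_x = -3  [C divides EG with EC:CG = 2/3:1/3]
4. C_y = 19/3  [C divides EG with EC:CG = 2/3:1/3]
   → C = (-3, 19/3)

C = (-3, 19/3)
G = (-1, -9/2)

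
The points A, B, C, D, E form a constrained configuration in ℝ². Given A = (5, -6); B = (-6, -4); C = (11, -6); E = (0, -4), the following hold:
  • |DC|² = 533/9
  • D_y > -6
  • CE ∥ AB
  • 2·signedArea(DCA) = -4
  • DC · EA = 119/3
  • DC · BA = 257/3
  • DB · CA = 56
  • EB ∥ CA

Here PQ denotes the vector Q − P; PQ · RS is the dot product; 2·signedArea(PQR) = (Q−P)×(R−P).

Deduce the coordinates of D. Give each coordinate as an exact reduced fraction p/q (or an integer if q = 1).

D = (10/3, -16/3)

1. D_x = 10/3  [DB · CA = 56 ∩ DC · BA = 257/3]
2. D_y = -16/3  [DB · CA = 56 ∩ DC · BA = 257/3]
   → D = (10/3, -16/3)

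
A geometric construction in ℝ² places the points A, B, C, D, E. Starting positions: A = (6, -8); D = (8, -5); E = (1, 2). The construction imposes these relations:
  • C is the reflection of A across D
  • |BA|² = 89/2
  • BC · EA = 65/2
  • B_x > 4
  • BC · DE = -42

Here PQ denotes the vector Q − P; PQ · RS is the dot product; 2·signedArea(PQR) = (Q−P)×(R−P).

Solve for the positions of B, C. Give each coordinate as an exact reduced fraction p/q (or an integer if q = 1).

1. C_x = 10  [C is the reflection of A across D]
2. C_y = -2  [C is the reflection of A across D]
   → C = (10, -2)
3. B_x = 9/2  [BC · DE = -42 ∩ BC · EA = 65/2]
4. B_y = -3/2  [BC · DE = -42 ∩ BC · EA = 65/2]
   → B = (9/2, -3/2)

B = (9/2, -3/2)
C = (10, -2)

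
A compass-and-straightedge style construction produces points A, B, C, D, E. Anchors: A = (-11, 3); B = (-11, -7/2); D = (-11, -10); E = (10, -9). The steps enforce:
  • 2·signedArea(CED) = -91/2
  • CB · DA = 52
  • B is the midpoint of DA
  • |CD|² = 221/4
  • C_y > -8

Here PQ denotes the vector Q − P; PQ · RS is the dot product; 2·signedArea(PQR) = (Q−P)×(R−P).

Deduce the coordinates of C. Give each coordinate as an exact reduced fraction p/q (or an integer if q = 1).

1. C_x = -4  [2·signedArea(CED) = -91/2 ∩ CB · DA = 52]
2. C_y = -15/2  [2·signedArea(CED) = -91/2 ∩ CB · DA = 52]
   → C = (-4, -15/2)

C = (-4, -15/2)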